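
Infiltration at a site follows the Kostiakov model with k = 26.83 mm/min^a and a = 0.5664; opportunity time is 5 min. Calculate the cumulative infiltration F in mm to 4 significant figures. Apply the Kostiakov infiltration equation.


Approach: apply the Kostiakov infiltration equation, F = k*t^a.
F = 26.83 * 5^0.5664 = 66.76 mm
Therefore the cumulative infiltration F = 66.76 mm.


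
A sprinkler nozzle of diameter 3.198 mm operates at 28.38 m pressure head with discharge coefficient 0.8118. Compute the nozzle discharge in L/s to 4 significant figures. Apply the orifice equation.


Approach: apply the orifice equation, Q = Cd*A*sqrt(2*g*h), A = pi*(d/2)^2.
A = pi*(3.198e-3/2)^2 = 8.03243e-06 m^2
Q = 0.8118 * 8.03243e-06 * sqrt(2*9.81*28.38) * 1000 = 0.1539 L/s
Therefore the nozzle discharge = 0.1539 L/s.


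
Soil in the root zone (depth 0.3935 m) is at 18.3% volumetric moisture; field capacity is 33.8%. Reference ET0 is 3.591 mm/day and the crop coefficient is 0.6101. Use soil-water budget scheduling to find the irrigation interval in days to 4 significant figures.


Approach: apply soil-water budget scheduling, SMD = (FC-theta)/100*depth*1000; ETc = ET0*Kc; interval = SMD/ETc.
Step 1 — soil moisture deficit:
  SMD = (33.8 - 18.3)/100 * 0.3935 * 1000 = 60.9925 mm
Step 2 — daily crop ET (ETc = ET0*Kc):
  ETc = 3.591 * 0.6101 = 2.19087 mm/day
Step 3 — irrigation interval (SMD/ETc):
  interval = 60.9925 / 2.19087 = 27.84 days
Therefore the irrigation interval = 27.84 days.


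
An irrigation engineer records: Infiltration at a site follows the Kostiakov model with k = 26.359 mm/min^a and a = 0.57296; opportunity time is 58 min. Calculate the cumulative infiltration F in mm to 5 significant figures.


Approach: apply the Kostiakov infiltration equation, F = k*t^a.
F = 26.359 * 58^0.57296 = 269.96 mm
Therefore the cumulative infiltration F = 269.96 mm.


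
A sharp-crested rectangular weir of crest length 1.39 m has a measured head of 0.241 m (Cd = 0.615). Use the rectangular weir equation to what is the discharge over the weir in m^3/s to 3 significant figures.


Approach: apply the rectangular weir equation, Q = (2/3)*Cd*L*sqrt(2g)*H^1.5.
Q = (2/3)*0.615*1.39*sqrt(2*9.81)*0.241^1.5 = 0.299 m^3/s
Therefore the discharge over the weir = 0.299 m^3/s.


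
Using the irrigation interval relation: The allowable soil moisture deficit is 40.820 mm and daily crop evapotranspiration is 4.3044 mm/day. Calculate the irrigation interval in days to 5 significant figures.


Approach: apply the irrigation interval relation, interval = SMD / ETc.
interval = 40.820 / 4.3044 = 9.4833 days
Therefore the irrigation interval = 9.4833 days.


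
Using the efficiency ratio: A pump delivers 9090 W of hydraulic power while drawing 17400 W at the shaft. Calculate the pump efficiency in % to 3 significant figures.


Approach: apply the efficiency ratio, eta = (P_out/P_in)*100.
eta = (9090 / 17400) * 100 = 52.2 %
Therefore the pump efficiency = 52.2 %.


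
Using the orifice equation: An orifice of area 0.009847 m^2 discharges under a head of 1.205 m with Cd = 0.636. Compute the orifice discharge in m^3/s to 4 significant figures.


Approach: apply the orifice equation, Q = Cd*A*sqrt(2*g*h).
Q = 0.636 * 0.009847 * sqrt(2*9.81*1.205) = 0.03045 m^3/s
Therefore the orifice discharge = 0.03045 m^3/s.


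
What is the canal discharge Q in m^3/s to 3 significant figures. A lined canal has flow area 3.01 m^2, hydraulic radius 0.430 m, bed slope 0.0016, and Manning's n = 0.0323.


Approach: apply Manning's equation, Q = (1/n)*A*R^(2/3)*S^(1/2).
Q = (1/0.0323) * 3.01 * 0.430^(2/3) * 0.0016^(1/2) = 2.12 m^3/s
Therefore the canal discharge Q = 2.12 m^3/s.


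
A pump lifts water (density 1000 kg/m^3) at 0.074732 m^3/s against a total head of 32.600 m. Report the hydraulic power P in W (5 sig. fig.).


Approach: apply the hydraulic power relation, P = rho*g*Q*H.
P = 1000 * 9.81 * 0.074732 * 32.600 = 23900 W
Therefore the hydraulic power P = 23900 W.


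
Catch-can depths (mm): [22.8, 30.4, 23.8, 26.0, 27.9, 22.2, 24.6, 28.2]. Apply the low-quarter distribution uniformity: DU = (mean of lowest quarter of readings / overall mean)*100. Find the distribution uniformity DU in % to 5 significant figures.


sorted lowest 2 of 8: [22.2, 22.8] -> mean = 22.50000 mm
overall mean = 25.73750 mm
DU = (22.50000/25.73750)*100 = 87.421 %
Therefore the distribution uniformity DU = 87.421 %.


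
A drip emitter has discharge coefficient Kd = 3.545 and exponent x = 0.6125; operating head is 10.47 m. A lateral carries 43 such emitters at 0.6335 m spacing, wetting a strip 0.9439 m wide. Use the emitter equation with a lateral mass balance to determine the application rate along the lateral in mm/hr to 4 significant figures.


Approach: apply the emitter equation with a lateral mass balance, q = Kd*h^x; Q = n*q; rate = Q/(n*spacing*width).
Step 1 — single emitter flow (q = Kd*h^x):
  q = 3.545 * 10.47^0.6125 = 14.9394 L/hr
Step 2 — total lateral flow: Q = 43 * 14.9394 = 642.395 L/hr
Step 3 — wetted area: A = 43 * 0.6335 * 0.9439 = 25.7123 m^2
Step 4 — application rate: Q/A = 642.395/25.7123 = 24.98 mm/hr
Therefore the application rate along the lateral = 24.98 mm/hr.


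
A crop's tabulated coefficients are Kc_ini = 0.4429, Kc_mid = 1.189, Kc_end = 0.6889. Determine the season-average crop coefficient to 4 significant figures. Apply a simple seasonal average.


Approach: apply a simple seasonal average, Kc_avg = (Kc_ini + Kc_mid + Kc_end)/3.
Kc_avg = (0.4429 + 1.189 + 0.6889)/3 = 0.7736
Therefore the season-average crop coefficient = 0.7736.


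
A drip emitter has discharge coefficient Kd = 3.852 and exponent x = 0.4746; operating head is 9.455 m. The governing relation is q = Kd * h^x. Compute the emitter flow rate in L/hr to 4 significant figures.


q = 3.852 * 9.455^0.4746 = 11.19 L/hr
Therefore the emitter flow rate = 11.19 L/hr.


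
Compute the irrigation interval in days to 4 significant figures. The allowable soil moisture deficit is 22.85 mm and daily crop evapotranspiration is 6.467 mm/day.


Approach: apply the irrigation interval relation, interval = SMD / ETc.
interval = 22.85 / 6.467 = 3.533 days
Therefore the irrigation interval = 3.533 days.


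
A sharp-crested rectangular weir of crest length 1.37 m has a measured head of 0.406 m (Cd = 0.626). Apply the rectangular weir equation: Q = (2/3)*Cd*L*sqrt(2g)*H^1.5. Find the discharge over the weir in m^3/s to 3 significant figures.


Q = (2/3)*0.626*1.37*sqrt(2*9.81)*0.406^1.5 = 0.655 m^3/s
Therefore the discharge over the weir = 0.655 m^3/s.


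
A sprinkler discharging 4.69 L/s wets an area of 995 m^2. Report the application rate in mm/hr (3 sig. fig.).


Approach: apply the application rate relation, rate = (Q/A)*3600.
rate = (4.69 / 995) * 3600 = 17.0 mm/hr
Therefore the application rate = 17.0 mm/hr.


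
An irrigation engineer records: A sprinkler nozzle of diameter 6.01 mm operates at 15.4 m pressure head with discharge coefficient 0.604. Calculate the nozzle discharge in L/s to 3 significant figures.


Approach: apply the orifice equation, Q = Cd*A*sqrt(2*g*h), A = pi*(d/2)^2.
A = pi*(6.01e-3/2)^2 = 2.8369e-05 m^2
Q = 0.604 * 2.8369e-05 * sqrt(2*9.81*15.4) * 1000 = 0.298 L/s
Therefore the nozzle discharge = 0.298 L/s.


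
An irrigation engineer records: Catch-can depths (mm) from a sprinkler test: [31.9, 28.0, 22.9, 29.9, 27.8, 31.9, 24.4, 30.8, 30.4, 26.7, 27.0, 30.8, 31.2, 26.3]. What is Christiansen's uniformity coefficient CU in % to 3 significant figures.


Approach: apply Christiansen's uniformity coefficient, CU = (1 - mean_abs_deviation/mean)*100.
mean = 28.571 mm
mean |d_i - mean| = 2.4143 mm
CU = (1 - 2.4143/28.571)*100 = 91.5 %
Therefore Christiansen's uniformity coefficient CU = 91.5 %.


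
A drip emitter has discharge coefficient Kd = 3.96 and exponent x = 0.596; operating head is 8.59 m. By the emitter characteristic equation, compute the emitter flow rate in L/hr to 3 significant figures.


Approach: apply the emitter characteristic equation, q = Kd * h^x.
q = 3.96 * 8.59^0.596 = 14.3 L/hr
Therefore the emitter flow rate = 14.3 L/hr.


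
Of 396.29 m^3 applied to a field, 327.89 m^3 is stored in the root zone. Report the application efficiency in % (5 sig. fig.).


Approach: apply the application efficiency ratio, Ea = (stored/applied)*100.
Ea = (327.89/396.29)*100 = 82.740 %
Therefore the application efficiency = 82.740 %.


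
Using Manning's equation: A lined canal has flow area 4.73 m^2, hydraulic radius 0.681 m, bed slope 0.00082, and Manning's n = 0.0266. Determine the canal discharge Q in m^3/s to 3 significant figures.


Approach: apply Manning's equation, Q = (1/n)*A*R^(2/3)*S^(1/2).
Q = (1/0.0266) * 4.73 * 0.681^(2/3) * 0.00082^(1/2) = 3.94 m^3/s
Therefore the canal discharge Q = 3.94 m^3/s.


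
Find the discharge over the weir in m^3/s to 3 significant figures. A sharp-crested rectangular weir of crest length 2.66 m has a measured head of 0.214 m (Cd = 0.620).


Approach: apply the rectangular weir equation, Q = (2/3)*Cd*L*sqrt(2g)*H^1.5.
Q = (2/3)*0.620*2.66*sqrt(2*9.81)*0.214^1.5 = 0.482 m^3/s
Therefore the discharge over the weir = 0.482 m^3/s.


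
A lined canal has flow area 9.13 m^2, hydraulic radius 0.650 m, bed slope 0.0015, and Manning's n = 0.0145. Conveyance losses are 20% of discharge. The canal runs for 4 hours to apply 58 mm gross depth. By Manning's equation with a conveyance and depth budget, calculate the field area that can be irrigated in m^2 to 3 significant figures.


Approach: apply Manning's equation with a conveyance and depth budget, Q = (1/n)*A*R^(2/3)*S^(1/2); Q_field = Q*(1-loss); Area = Q_field*t/(d/1000).
Step 1 — canal discharge (Manning's equation):
  Q = (1/0.0145) * 9.13 * 0.650^(2/3) * 0.0015^(1/2) = 18.299 m^3/s
Step 2 — delivered flow: Q_field = 18.299*(1 - 20/100) = 14.639 m^3/s
Step 3 — volume delivered: V = 14.639 * 4*3600 = 210800 m^3
Step 4 — area served: A = V / (depth/1000) = 210800 / 0.058 = 3630000 m^2
Therefore the field area that can be irrigated = 3630000 m^2.


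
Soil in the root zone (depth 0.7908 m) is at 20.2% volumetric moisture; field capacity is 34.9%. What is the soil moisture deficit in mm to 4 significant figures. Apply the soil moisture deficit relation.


Approach: apply the soil moisture deficit relation, SMD = (FC - theta)/100 * depth * 1000.
SMD = (34.9 - 20.2)/100 * 0.7908 * 1000 = 116.2 mm
Therefore the soil moisture deficit = 116.2 mm.


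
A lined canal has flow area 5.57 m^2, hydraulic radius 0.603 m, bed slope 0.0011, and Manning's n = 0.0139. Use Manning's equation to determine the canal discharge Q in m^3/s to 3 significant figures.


Approach: apply Manning's equation, Q = (1/n)*A*R^(2/3)*S^(1/2).
Q = (1/0.0139) * 5.57 * 0.603^(2/3) * 0.0011^(1/2) = 9.49 m^3/s
Therefore the canal discharge Q = 9.49 m^3/s.


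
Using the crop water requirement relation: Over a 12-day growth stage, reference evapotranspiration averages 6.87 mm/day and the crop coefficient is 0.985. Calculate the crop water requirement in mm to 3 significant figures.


Approach: apply the crop water requirement relation, CWR = ET0 * Kc * days.
CWR = 6.87 * 0.985 * 12 = 81.2 mm
Therefore the crop water requirement = 81.2 mm.


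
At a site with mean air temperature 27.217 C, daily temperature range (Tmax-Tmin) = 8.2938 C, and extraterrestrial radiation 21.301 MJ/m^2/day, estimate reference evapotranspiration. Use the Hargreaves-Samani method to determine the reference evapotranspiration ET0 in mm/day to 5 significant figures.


Approach: apply the Hargreaves-Samani method, ET0 = 0.0023*(Tmean+17.8)*sqrt(Tmax-Tmin)*0.408*Ra.
ET0 = 0.0023*(27.217+17.8)*sqrt(8.2938)*0.408*21.301 = 2.5914 mm/day
Therefore the reference evapotranspiration ET0 = 2.5914 mm/day.


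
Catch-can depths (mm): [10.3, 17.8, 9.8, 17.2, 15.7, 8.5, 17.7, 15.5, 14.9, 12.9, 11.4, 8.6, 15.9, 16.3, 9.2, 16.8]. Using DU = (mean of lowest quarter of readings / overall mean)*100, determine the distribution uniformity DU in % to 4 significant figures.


sorted lowest 4 of 16: [8.5, 8.6, 9.2, 9.8] -> mean = 9.02500 mm
overall mean = 13.6562 mm
DU = (9.02500/13.6562)*100 = 66.09 %
Therefore the distribution uniformity DU = 66.09 %.


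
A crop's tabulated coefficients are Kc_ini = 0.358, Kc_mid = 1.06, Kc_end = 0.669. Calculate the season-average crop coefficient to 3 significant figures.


Approach: apply a simple seasonal average, Kc_avg = (Kc_ini + Kc_mid + Kc_end)/3.
Kc_avg = (0.358 + 1.06 + 0.669)/3 = 0.696
Therefore the season-average crop coefficient = 0.696.


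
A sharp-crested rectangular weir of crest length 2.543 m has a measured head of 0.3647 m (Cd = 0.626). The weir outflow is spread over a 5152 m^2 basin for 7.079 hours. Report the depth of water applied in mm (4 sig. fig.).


Approach: apply the rectangular weir equation with a volume-to-depth conversion, Q = (2/3)*Cd*L*sqrt(2g)*H^1.5; d = Q*t/A * 1000.
Step 1 — weir discharge:
  Q = (2/3)*0.626*2.543*sqrt(2*9.81)*0.3647^1.5 = 1.03534 m^3/s
Step 2 — volume: V = 1.03534 * 7.079*3600 = 26385.0 m^3
Step 3 — depth: d = V/A * 1000 = 26385.0/5152 * 1000 = 5121 mm
Therefore the depth of water applied = 5121 mm.


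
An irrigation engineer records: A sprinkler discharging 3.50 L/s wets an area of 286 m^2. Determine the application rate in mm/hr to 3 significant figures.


Approach: apply the application rate relation, rate = (Q/A)*3600.
rate = (3.50 / 286) * 3600 = 44.1 mm/hr
Therefore the application rate = 44.1 mm/hr.


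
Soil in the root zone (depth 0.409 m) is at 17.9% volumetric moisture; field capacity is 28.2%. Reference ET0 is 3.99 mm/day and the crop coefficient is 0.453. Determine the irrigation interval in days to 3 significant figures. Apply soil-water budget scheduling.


Approach: apply soil-water budget scheduling, SMD = (FC-theta)/100*depth*1000; ETc = ET0*Kc; interval = SMD/ETc.
Step 1 — soil moisture deficit:
  SMD = (28.2 - 17.9)/100 * 0.409 * 1000 = 42.127 mm
Step 2 — daily crop ET (ETc = ET0*Kc):
  ETc = 3.99 * 0.453 = 1.8075 mm/day
Step 3 — irrigation interval (SMD/ETc):
  interval = 42.127 / 1.8075 = 23.3 days
Therefore the irrigation interval = 23.3 days.


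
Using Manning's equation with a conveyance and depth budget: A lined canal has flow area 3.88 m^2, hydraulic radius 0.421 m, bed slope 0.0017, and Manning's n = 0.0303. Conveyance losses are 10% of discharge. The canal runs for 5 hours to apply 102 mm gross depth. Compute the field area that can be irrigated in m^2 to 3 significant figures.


Approach: apply Manning's equation with a conveyance and depth budget, Q = (1/n)*A*R^(2/3)*S^(1/2); Q_field = Q*(1-loss); Area = Q_field*t/(d/1000).
Step 1 — canal discharge (Manning's equation):
  Q = (1/0.0303) * 3.88 * 0.421^(2/3) * 0.0017^(1/2) = 2.9658 m^3/s
Step 2 — delivered flow: Q_field = 2.9658*(1 - 10/100) = 2.6692 m^3/s
Step 3 — volume delivered: V = 2.6692 * 5*3600 = 48045 m^3
Step 4 — area served: A = V / (depth/1000) = 48045 / 0.102 = 471000 m^2
Therefore the field area that can be irrigated = 471000 m^2.


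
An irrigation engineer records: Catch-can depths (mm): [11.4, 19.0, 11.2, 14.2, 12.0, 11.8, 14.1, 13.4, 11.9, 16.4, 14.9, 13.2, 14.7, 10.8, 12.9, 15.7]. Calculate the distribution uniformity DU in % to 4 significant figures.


Approach: apply the low-quarter distribution uniformity, DU = (mean of lowest quarter of readings / overall mean)*100.
sorted lowest 4 of 16: [10.8, 11.2, 11.4, 11.8] -> mean = 11.3000 mm
overall mean = 13.6000 mm
DU = (11.3000/13.6000)*100 = 83.09 %
Therefore the distribution uniformity DU = 83.09 %.


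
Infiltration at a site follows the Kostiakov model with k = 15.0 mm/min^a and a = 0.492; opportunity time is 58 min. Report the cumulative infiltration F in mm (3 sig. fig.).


Approach: apply the Kostiakov infiltration equation, F = k*t^a.
F = 15.0 * 58^0.492 = 111 mm
Therefore the cumulative infiltration F = 111 mm.


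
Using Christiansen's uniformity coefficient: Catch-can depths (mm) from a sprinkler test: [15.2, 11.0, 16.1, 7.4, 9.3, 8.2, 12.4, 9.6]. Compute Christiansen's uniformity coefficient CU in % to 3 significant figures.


Approach: apply Christiansen's uniformity coefficient, CU = (1 - mean_abs_deviation/mean)*100.
mean = 11.150 mm
mean |d_i - mean| = 2.5625 mm
CU = (1 - 2.5625/11.150)*100 = 77.0 %
Therefore Christiansen's uniformity coefficient CU = 77.0 %.


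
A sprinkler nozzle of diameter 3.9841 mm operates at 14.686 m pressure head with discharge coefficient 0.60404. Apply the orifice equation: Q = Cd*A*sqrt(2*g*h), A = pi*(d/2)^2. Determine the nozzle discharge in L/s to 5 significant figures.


A = pi*(3.9841e-3/2)^2 = 1.246667e-05 m^2
Q = 0.60404 * 1.246667e-05 * sqrt(2*9.81*14.686) * 1000 = 0.12783 L/s
Therefore the nozzle discharge = 0.12783 L/s.


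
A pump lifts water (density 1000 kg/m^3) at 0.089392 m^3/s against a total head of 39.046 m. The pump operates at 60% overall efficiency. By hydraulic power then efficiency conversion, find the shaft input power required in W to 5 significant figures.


Approach: apply hydraulic power then efficiency conversion, P = rho*g*Q*H; P_in = P/eta.
Step 1 — hydraulic power (P = rho*g*Q*H):
  P = 1000 * 9.81 * 0.089392 * 39.046 = 34240.82 W
Step 2 — input power: P_in = P/eta = 34240.82 / 0.6 = 57068 W
Therefore the shaft input power required = 57068 W.


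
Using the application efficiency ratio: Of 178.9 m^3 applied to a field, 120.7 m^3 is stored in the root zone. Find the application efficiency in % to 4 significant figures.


Approach: apply the application efficiency ratio, Ea = (stored/applied)*100.
Ea = (120.7/178.9)*100 = 67.47 %
Therefore the application efficiency = 67.47 %.


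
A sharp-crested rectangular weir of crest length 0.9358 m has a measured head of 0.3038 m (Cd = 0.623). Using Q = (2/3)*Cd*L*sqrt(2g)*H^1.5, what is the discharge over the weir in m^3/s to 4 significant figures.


Q = (2/3)*0.623*0.9358*sqrt(2*9.81)*0.3038^1.5 = 0.2883 m^3/s
Therefore the discharge over the weir = 0.2883 m^3/s.


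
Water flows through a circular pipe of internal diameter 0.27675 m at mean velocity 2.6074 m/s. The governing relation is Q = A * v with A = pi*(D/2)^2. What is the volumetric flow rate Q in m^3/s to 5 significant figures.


A = pi*(0.27675/2)^2 = 0.06015409 m^2
Q = 0.06015409 * 2.6074 = 0.15685 m^3/s
Therefore the volumetric flow rate Q = 0.15685 m^3/s.


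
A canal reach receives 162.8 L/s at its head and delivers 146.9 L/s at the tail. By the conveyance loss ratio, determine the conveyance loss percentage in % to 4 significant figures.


Approach: apply the conveyance loss ratio, loss% = ((Q_head - Q_tail)/Q_head)*100.
loss = ((162.8 - 146.9)/162.8)*100 = 9.767 %
Therefore the conveyance loss percentage = 9.767 %.


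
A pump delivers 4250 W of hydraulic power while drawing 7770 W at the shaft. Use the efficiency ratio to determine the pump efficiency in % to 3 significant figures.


Approach: apply the efficiency ratio, eta = (P_out/P_in)*100.
eta = (4250 / 7770) * 100 = 54.7 %
Therefore the pump efficiency = 54.7 %.


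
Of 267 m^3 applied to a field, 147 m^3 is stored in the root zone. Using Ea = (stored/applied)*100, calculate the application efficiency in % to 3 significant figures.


Ea = (147/267)*100 = 55.1 %
Therefore the application efficiency = 55.1 %.


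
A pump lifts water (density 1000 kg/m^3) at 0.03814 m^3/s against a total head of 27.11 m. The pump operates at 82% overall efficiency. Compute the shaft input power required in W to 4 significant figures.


Approach: apply hydraulic power then efficiency conversion, P = rho*g*Q*H; P_in = P/eta.
Step 1 — hydraulic power (P = rho*g*Q*H):
  P = 1000 * 9.81 * 0.03814 * 27.11 = 10143.3 W
Step 2 — input power: P_in = P/eta = 10143.3 / 0.82 = 12370 W
Therefore the shaft input power required = 12370 W.


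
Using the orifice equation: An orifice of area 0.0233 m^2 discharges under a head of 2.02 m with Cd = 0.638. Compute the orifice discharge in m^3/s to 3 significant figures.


Approach: apply the orifice equation, Q = Cd*A*sqrt(2*g*h).
Q = 0.638 * 0.0233 * sqrt(2*9.81*2.02) = 0.0936 m^3/s
Therefore the orifice discharge = 0.0936 m^3/s.


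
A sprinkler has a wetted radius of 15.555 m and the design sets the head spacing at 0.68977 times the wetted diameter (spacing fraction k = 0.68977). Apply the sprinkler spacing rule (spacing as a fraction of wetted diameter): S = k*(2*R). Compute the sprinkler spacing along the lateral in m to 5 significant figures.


S = 0.68977 * (2 * 15.555) = 21.459 m
Therefore the sprinkler spacing along the lateral = 21.459 m.


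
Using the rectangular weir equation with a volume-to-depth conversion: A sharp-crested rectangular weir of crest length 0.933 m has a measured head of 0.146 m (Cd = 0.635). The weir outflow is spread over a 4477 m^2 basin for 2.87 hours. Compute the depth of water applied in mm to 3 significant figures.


Approach: apply the rectangular weir equation with a volume-to-depth conversion, Q = (2/3)*Cd*L*sqrt(2g)*H^1.5; d = Q*t/A * 1000.
Step 1 — weir discharge:
  Q = (2/3)*0.635*0.933*sqrt(2*9.81)*0.146^1.5 = 0.097598 m^3/s
Step 2 — volume: V = 0.097598 * 2.87*3600 = 1008.4 m^3
Step 3 — depth: d = V/A * 1000 = 1008.4/4477 * 1000 = 225 mm
Therefore the depth of water applied = 225 mm.


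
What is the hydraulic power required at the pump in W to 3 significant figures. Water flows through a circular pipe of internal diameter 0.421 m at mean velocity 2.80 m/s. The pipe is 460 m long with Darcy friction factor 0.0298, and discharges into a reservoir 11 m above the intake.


Approach: apply continuity + Darcy-Weisbach + hydraulic power, Q = A*v; hf = f*(L/D)*(v^2/(2g)); H = static + hf; P = rho*g*Q*H.
Step 1 — flow rate (continuity, Q = A*v):
  A = pi*(0.421/2)^2 = 0.13920 m^2
  Q = 0.13920 * 2.80 = 0.38977 m^3/s
Step 2 — friction head loss (Darcy-Weisbach):
  hf = 0.0298 * (460/0.421) * (2.80^2 / (2*9.81))
  hf = 13.011 m
Step 3 — total head: H = 11 + 13.011 = 24.011 m
Step 4 — hydraulic power (P = rho*g*Q*H):
  P = 1000 * 9.81 * 0.38977 * 24.011 = 91800 W
Therefore the hydraulic power required at the pump = 91800 W.


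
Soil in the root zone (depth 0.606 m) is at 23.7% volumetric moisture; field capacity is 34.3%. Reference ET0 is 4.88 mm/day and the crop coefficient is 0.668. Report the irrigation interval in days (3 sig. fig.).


Approach: apply soil-water budget scheduling, SMD = (FC-theta)/100*depth*1000; ETc = ET0*Kc; interval = SMD/ETc.
Step 1 — soil moisture deficit:
  SMD = (34.3 - 23.7)/100 * 0.606 * 1000 = 64.236 mm
Step 2 — daily crop ET (ETc = ET0*Kc):
  ETc = 4.88 * 0.668 = 3.2598 mm/day
Step 3 — irrigation interval (SMD/ETc):
  interval = 64.236 / 3.2598 = 19.7 days
Therefore the irrigation interval = 19.7 days.


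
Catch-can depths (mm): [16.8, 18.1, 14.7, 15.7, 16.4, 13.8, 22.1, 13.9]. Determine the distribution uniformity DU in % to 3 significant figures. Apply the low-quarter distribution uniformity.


Approach: apply the low-quarter distribution uniformity, DU = (mean of lowest quarter of readings / overall mean)*100.
sorted lowest 2 of 8: [13.8, 13.9] -> mean = 13.850 mm
overall mean = 16.438 mm
DU = (13.850/16.438)*100 = 84.3 %
Therefore the distribution uniformity DU = 84.3 %.


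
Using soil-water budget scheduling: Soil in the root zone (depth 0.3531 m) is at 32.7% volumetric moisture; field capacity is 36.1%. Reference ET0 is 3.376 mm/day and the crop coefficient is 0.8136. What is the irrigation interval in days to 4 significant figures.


Approach: apply soil-water budget scheduling, SMD = (FC-theta)/100*depth*1000; ETc = ET0*Kc; interval = SMD/ETc.
Step 1 — soil moisture deficit:
  SMD = (36.1 - 32.7)/100 * 0.3531 * 1000 = 12.0054 mm
Step 2 — daily crop ET (ETc = ET0*Kc):
  ETc = 3.376 * 0.8136 = 2.74671 mm/day
Step 3 — irrigation interval (SMD/ETc):
  interval = 12.0054 / 2.74671 = 4.371 days
Therefore the irrigation interval = 4.371 days.


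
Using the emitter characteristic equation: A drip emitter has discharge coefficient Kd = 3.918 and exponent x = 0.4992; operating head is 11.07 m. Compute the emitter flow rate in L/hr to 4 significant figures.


Approach: apply the emitter characteristic equation, q = Kd * h^x.
q = 3.918 * 11.07^0.4992 = 13.01 L/hr
Therefore the emitter flow rate = 13.01 L/hr.


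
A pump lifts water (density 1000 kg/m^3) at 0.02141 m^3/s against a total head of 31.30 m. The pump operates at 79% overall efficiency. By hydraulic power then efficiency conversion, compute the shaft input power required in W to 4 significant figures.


Approach: apply hydraulic power then efficiency conversion, P = rho*g*Q*H; P_in = P/eta.
Step 1 — hydraulic power (P = rho*g*Q*H):
  P = 1000 * 9.81 * 0.02141 * 31.30 = 6574.00 W
Step 2 — input power: P_in = P/eta = 6574.00 / 0.79 = 8322 W
Therefore the shaft input power required = 8322 W.


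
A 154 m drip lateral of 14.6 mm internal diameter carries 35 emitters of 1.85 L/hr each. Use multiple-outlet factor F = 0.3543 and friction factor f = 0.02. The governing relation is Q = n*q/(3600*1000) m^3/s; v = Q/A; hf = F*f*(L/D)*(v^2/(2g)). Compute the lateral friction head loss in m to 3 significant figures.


Q = 35*1.85/(3600*1000) = 1.7986e-05 m^3/s
A = pi*(14.6e-3/2)^2 = 1.6742e-04 m^2, so v = Q/A = 0.10743 m/s
hf = 0.3543*0.02*(154/0.0146)*(0.10743^2/(2*9.81)) = 0.0440 m
Therefore the lateral friction head loss = 0.0440 m.


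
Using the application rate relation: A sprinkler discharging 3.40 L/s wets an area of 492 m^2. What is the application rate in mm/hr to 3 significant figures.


Approach: apply the application rate relation, rate = (Q/A)*3600.
rate = (3.40 / 492) * 3600 = 24.9 mm/hr
Therefore the application rate = 24.9 mm/hr.


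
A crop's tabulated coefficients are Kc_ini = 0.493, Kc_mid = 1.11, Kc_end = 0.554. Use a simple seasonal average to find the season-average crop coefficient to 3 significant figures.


Approach: apply a simple seasonal average, Kc_avg = (Kc_ini + Kc_mid + Kc_end)/3.
Kc_avg = (0.493 + 1.11 + 0.554)/3 = 0.719
Therefore the season-average crop coefficient = 0.719.


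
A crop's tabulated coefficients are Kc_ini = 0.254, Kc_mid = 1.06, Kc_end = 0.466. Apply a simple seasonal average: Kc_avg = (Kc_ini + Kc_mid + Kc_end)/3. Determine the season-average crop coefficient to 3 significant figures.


Kc_avg = (0.254 + 1.06 + 0.466)/3 = 0.593
Therefore the season-average crop coefficient = 0.593.


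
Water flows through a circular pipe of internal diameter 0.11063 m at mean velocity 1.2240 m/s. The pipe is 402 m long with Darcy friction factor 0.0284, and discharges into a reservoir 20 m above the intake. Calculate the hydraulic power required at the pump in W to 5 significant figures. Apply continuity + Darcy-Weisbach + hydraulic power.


Approach: apply continuity + Darcy-Weisbach + hydraulic power, Q = A*v; hf = f*(L/D)*(v^2/(2g)); H = static + hf; P = rho*g*Q*H.
Step 1 — flow rate (continuity, Q = A*v):
  A = pi*(0.11063/2)^2 = 0.009612486 m^2
  Q = 0.009612486 * 1.2240 = 0.01176568 m^3/s
Step 2 — friction head loss (Darcy-Weisbach):
  hf = 0.0284 * (402/0.11063) * (1.2240^2 / (2*9.81))
  hf = 7.880165 m
Step 3 — total head: H = 20 + 7.880165 = 27.88017 m
Step 4 — hydraulic power (P = rho*g*Q*H):
  P = 1000 * 9.81 * 0.01176568 * 27.88017 = 3218.0 W
Therefore the hydraulic power required at the pump = 3218.0 W.


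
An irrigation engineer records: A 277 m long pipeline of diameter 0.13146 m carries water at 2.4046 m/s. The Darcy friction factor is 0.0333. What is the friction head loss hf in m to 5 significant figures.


Approach: apply the Darcy-Weisbach equation, hf = f*(L/D)*(v^2/(2g)).
hf = 0.0333 * (277/0.13146) * (2.4046^2 / (2*9.81))
hf = 20.678 m
Therefore the friction head loss hf = 20.678 m.


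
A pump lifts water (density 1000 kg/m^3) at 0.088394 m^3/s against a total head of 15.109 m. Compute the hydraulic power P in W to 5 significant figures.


Approach: apply the hydraulic power relation, P = rho*g*Q*H.
P = 1000 * 9.81 * 0.088394 * 15.109 = 13102 W
Therefore the hydraulic power P = 13102 W.


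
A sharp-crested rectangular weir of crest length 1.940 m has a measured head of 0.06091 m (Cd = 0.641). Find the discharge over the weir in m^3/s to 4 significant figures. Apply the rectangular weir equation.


Approach: apply the rectangular weir equation, Q = (2/3)*Cd*L*sqrt(2g)*H^1.5.
Q = (2/3)*0.641*1.940*sqrt(2*9.81)*0.06091^1.5 = 0.05520 m^3/s
Therefore the discharge over the weir = 0.05520 m^3/s.


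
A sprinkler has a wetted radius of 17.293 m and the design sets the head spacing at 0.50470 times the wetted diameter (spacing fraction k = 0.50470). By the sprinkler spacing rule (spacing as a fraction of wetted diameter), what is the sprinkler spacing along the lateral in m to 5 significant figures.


Approach: apply the sprinkler spacing rule (spacing as a fraction of wetted diameter), S = k*(2*R).
S = 0.50470 * (2 * 17.293) = 17.456 m
Therefore the sprinkler spacing along the lateral = 17.456 m.


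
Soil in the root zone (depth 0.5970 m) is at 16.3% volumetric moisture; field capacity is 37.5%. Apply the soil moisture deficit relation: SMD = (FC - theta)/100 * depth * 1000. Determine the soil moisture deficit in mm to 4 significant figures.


SMD = (37.5 - 16.3)/100 * 0.5970 * 1000 = 126.6 mm
Therefore the soil moisture deficit = 126.6 mm.


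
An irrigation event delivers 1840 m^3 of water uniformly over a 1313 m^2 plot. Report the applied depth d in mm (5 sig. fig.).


Approach: apply depth from volume over area, d = (V/A)*1000.
d = (1840 / 1313) * 1000 = 1401.4 mm
Therefore the applied depth d = 1401.4 mm.


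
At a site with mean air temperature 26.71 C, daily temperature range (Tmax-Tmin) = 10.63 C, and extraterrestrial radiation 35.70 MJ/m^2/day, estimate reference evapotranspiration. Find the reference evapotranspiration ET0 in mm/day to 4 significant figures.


Approach: apply the Hargreaves-Samani method, ET0 = 0.0023*(Tmean+17.8)*sqrt(Tmax-Tmin)*0.408*Ra.
ET0 = 0.0023*(26.71+17.8)*sqrt(10.63)*0.408*35.70 = 4.862 mm/day
Therefore the reference evapotranspiration ET0 = 4.862 mm/day.


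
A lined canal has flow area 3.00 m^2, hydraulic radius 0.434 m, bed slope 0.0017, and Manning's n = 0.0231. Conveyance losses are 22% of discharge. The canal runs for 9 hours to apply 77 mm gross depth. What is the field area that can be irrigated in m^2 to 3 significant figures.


Approach: apply Manning's equation with a conveyance and depth budget, Q = (1/n)*A*R^(2/3)*S^(1/2); Q_field = Q*(1-loss); Area = Q_field*t/(d/1000).
Step 1 — canal discharge (Manning's equation):
  Q = (1/0.0231) * 3.00 * 0.434^(2/3) * 0.0017^(1/2) = 3.0694 m^3/s
Step 2 — delivered flow: Q_field = 3.0694*(1 - 22/100) = 2.3942 m^3/s
Step 3 — volume delivered: V = 2.3942 * 9*3600 = 77571 m^3
Step 4 — area served: A = V / (depth/1000) = 77571 / 0.077 = 1010000 m^2
Therefore the field area that can be irrigated = 1010000 m^2.


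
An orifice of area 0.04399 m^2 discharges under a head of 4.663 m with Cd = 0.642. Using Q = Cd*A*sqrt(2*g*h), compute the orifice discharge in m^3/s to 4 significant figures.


Q = 0.642 * 0.04399 * sqrt(2*9.81*4.663) = 0.2701 m^3/s
Therefore the orifice discharge = 0.2701 m^3/s.


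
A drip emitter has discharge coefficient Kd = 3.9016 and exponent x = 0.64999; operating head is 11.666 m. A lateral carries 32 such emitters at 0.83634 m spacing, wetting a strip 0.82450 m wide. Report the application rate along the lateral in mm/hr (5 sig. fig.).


Approach: apply the emitter equation with a lateral mass balance, q = Kd*h^x; Q = n*q; rate = Q/(n*spacing*width).
Step 1 — single emitter flow (q = Kd*h^x):
  q = 3.9016 * 11.666^0.64999 = 19.26333 L/hr
Step 2 — total lateral flow: Q = 32 * 19.26333 = 616.4265 L/hr
Step 3 — wetted area: A = 32 * 0.83634 * 0.82450 = 22.06599 m^2
Step 4 — application rate: Q/A = 616.4265/22.06599 = 27.936 mm/hr
Therefore the application rate along the lateral = 27.936 mm/hr.


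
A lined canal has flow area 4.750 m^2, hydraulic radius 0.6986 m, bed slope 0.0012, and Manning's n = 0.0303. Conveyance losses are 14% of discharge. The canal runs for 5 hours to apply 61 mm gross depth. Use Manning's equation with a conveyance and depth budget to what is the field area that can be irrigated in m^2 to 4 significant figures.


Approach: apply Manning's equation with a conveyance and depth budget, Q = (1/n)*A*R^(2/3)*S^(1/2); Q_field = Q*(1-loss); Area = Q_field*t/(d/1000).
Step 1 — canal discharge (Manning's equation):
  Q = (1/0.0303) * 4.750 * 0.6986^(2/3) * 0.0012^(1/2) = 4.27557 m^3/s
Step 2 — delivered flow: Q_field = 4.27557*(1 - 14/100) = 3.67699 m^3/s
Step 3 — volume delivered: V = 3.67699 * 5*3600 = 66185.8 m^3
Step 4 — area served: A = V / (depth/1000) = 66185.8 / 0.061 = 1085000 m^2
Therefore the field area that can be irrigated = 1085000 m^2.


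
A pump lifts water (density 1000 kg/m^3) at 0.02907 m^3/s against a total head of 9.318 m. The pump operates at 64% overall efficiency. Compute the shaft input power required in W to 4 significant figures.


Approach: apply hydraulic power then efficiency conversion, P = rho*g*Q*H; P_in = P/eta.
Step 1 — hydraulic power (P = rho*g*Q*H):
  P = 1000 * 9.81 * 0.02907 * 9.318 = 2657.28 W
Step 2 — input power: P_in = P/eta = 2657.28 / 0.64 = 4152 W
Therefore the shaft input power required = 4152 W.


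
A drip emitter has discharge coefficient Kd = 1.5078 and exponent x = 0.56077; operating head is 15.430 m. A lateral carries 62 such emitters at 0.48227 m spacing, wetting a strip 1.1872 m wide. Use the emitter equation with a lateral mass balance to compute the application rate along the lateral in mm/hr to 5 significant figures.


Approach: apply the emitter equation with a lateral mass balance, q = Kd*h^x; Q = n*q; rate = Q/(n*spacing*width).
Step 1 — single emitter flow (q = Kd*h^x):
  q = 1.5078 * 15.430^0.56077 = 6.994291 L/hr
Step 2 — total lateral flow: Q = 62 * 6.994291 = 433.6460 L/hr
Step 3 — wetted area: A = 62 * 0.48227 * 1.1872 = 35.49816 m^2
Step 4 — application rate: Q/A = 433.6460/35.49816 = 12.216 mm/hr
Therefore the application rate along the lateral = 12.216 mm/hr.


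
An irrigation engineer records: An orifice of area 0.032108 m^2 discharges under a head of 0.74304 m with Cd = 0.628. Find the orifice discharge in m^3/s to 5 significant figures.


Approach: apply the orifice equation, Q = Cd*A*sqrt(2*g*h).
Q = 0.628 * 0.032108 * sqrt(2*9.81*0.74304) = 0.076989 m^3/s
Therefore the orifice discharge = 0.076989 m^3/s.


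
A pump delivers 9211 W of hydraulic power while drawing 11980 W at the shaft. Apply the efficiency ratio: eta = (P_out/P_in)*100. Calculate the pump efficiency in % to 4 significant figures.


eta = (9211 / 11980) * 100 = 76.89 %
Therefore the pump efficiency = 76.89 %.


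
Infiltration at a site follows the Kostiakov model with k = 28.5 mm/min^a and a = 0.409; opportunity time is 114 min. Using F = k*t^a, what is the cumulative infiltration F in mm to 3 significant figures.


F = 28.5 * 114^0.409 = 198 mm
Therefore the cumulative infiltration F = 198 mm.


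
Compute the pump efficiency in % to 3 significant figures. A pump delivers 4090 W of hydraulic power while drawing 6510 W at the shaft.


Approach: apply the efficiency ratio, eta = (P_out/P_in)*100.
eta = (4090 / 6510) * 100 = 62.8 %
Therefore the pump efficiency = 62.8 %.


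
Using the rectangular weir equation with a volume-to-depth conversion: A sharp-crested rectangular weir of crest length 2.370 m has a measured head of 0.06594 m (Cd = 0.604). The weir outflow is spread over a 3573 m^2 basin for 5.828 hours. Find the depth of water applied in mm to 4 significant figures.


Approach: apply the rectangular weir equation with a volume-to-depth conversion, Q = (2/3)*Cd*L*sqrt(2g)*H^1.5; d = Q*t/A * 1000.
Step 1 — weir discharge:
  Q = (2/3)*0.604*2.370*sqrt(2*9.81)*0.06594^1.5 = 0.0715759 m^3/s
Step 2 — volume: V = 0.0715759 * 5.828*3600 = 1501.72 m^3
Step 3 — depth: d = V/A * 1000 = 1501.72/3573 * 1000 = 420.3 mm
Therefore the depth of water applied = 420.3 mm.


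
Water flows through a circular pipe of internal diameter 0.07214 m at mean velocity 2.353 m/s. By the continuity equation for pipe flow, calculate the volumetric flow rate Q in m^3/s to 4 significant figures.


Approach: apply the continuity equation for pipe flow, Q = A * v with A = pi*(D/2)^2.
A = pi*(0.07214/2)^2 = 0.00408735 m^2
Q = 0.00408735 * 2.353 = 0.009618 m^3/s
Therefore the volumetric flow rate Q = 0.009618 m^3/s.


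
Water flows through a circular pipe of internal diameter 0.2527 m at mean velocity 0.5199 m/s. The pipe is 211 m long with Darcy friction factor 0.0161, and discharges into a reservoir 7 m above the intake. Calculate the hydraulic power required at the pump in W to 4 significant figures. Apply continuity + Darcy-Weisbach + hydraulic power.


Approach: apply continuity + Darcy-Weisbach + hydraulic power, Q = A*v; hf = f*(L/D)*(v^2/(2g)); H = static + hf; P = rho*g*Q*H.
Step 1 — flow rate (continuity, Q = A*v):
  A = pi*(0.2527/2)^2 = 0.0501534 m^2
  Q = 0.0501534 * 0.5199 = 0.0260748 m^3/s
Step 2 — friction head loss (Darcy-Weisbach):
  hf = 0.0161 * (211/0.2527) * (0.5199^2 / (2*9.81))
  hf = 0.185201 m
Step 3 — total head: H = 7 + 0.185201 = 7.18520 m
Step 4 — hydraulic power (P = rho*g*Q*H):
  P = 1000 * 9.81 * 0.0260748 * 7.18520 = 1838 W
Therefore the hydraulic power required at the pump = 1838 W.


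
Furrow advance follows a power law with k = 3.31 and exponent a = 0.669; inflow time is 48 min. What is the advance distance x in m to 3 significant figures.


Approach: apply the power-law advance function, x = k*t^a.
x = 3.31 * 48^0.669 = 44.1 m
Therefore the advance distance x = 44.1 m.


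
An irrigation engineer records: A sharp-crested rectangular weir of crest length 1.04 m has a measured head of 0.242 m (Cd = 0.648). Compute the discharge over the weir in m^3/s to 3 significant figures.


Approach: apply the rectangular weir equation, Q = (2/3)*Cd*L*sqrt(2g)*H^1.5.
Q = (2/3)*0.648*1.04*sqrt(2*9.81)*0.242^1.5 = 0.237 m^3/s
Therefore the discharge over the weir = 0.237 m^3/s.


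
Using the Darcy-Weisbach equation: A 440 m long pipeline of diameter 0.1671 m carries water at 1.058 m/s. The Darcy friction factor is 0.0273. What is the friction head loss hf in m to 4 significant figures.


Approach: apply the Darcy-Weisbach equation, hf = f*(L/D)*(v^2/(2g)).
hf = 0.0273 * (440/0.1671) * (1.058^2 / (2*9.81))
hf = 4.101 m
Therefore the friction head loss hf = 4.101 m.


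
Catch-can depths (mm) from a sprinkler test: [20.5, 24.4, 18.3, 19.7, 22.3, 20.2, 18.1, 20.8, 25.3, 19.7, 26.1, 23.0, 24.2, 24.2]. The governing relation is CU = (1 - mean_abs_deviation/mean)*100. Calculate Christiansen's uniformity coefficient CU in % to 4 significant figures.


mean = 21.9143 mm
mean |d_i - mean| = 2.30000 mm
CU = (1 - 2.30000/21.9143)*100 = 89.50 %
Therefore Christiansen's uniformity coefficient CU = 89.50 %.


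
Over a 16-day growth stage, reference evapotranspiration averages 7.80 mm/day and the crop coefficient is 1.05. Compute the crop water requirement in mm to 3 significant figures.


Approach: apply the crop water requirement relation, CWR = ET0 * Kc * days.
CWR = 7.80 * 1.05 * 16 = 131 mm
Therefore the crop water requirement = 131 mm.


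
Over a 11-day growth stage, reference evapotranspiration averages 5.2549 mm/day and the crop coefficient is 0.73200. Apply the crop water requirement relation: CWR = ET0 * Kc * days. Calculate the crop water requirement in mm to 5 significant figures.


CWR = 5.2549 * 0.73200 * 11 = 42.312 mm
Therefore the crop water requirement = 42.312 mm.


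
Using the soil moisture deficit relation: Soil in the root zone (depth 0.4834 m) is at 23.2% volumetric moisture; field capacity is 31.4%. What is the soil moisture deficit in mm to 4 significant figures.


Approach: apply the soil moisture deficit relation, SMD = (FC - theta)/100 * depth * 1000.
SMD = (31.4 - 23.2)/100 * 0.4834 * 1000 = 39.64 mm
Therefore the soil moisture deficit = 39.64 mm.
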